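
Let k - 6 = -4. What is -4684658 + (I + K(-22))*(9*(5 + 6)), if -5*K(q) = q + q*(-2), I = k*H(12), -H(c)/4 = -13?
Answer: -23373988/5 ≈ -4.6748e+6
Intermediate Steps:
k = 2 (k = 6 - 4 = 2)
H(c) = 52 (H(c) = -4*(-13) = 52)
I = 104 (I = 2*52 = 104)
K(q) = q/5 (K(q) = -(q + q*(-2))/5 = -(q - 2*q)/5 = -(-1)*q/5 = q/5)
-4684658 + (I + K(-22))*(9*(5 + 6)) = -4684658 + (104 + (⅕)*(-22))*(9*(5 + 6)) = -4684658 + (104 - 22/5)*(9*11) = -4684658 + (498/5)*99 = -4684658 + 49302/5 = -23373988/5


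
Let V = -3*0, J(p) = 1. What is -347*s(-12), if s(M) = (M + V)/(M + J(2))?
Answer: -4164/11 ≈ -378.55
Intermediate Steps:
V = 0
s(M) = M/(1 + M) (s(M) = (M + 0)/(M + 1) = M/(1 + M))
-347*s(-12) = -(-4164)/(1 - 12) = -(-4164)/(-11) = -(-4164)*(-1)/11 = -347*12/11 = -4164/11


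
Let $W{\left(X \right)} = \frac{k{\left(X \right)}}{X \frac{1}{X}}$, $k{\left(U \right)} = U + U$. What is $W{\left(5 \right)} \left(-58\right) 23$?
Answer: $-13340$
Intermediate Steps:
$k{\left(U \right)} = 2 U$
$W{\left(X \right)} = 2 X$ ($W{\left(X \right)} = \frac{2 X}{X \frac{1}{X}} = \frac{2 X}{1} = 2 X 1 = 2 X$)
$W{\left(5 \right)} \left(-58\right) 23 = 2 \cdot 5 \left(-58\right) 23 = 10 \left(-58\right) 23 = \left(-580\right) 23 = -13340$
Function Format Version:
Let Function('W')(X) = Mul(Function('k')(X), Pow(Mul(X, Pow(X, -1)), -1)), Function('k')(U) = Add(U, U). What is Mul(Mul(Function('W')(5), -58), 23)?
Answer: -13340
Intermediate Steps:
Function('k')(U) = Mul(2, U)
Function('W')(X) = Mul(2, X) (Function('W')(X) = Mul(Mul(2, X), Pow(Mul(X, Pow(X, -1)), -1)) = Mul(Mul(2, X), Pow(1, -1)) = Mul(Mul(2, X), 1) = Mul(2, X))
Mul(Mul(Function('W')(5), -58), 23) = Mul(Mul(Mul(2, 5), -58), 23) = Mul(Mul(10, -58), 23) = Mul(-580, 23) = -13340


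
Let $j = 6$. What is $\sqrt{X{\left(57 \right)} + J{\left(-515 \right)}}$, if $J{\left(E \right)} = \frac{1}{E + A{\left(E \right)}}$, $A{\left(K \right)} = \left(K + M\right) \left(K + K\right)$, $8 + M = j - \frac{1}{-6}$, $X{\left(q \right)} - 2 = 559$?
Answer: $\frac{\sqrt{1428039261011310}}{1595470} \approx 23.685$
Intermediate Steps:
$X{\left(q \right)} = 561$ ($X{\left(q \right)} = 2 + 559 = 561$)
$M = - \frac{11}{6}$ ($M = -8 + \left(6 - \frac{1}{-6}\right) = -8 + \left(6 - - \frac{1}{6}\right) = -8 + \left(6 + \frac{1}{6}\right) = -8 + \frac{37}{6} = - \frac{11}{6} \approx -1.8333$)
$A{\left(K \right)} = 2 K \left(- \frac{11}{6} + K\right)$ ($A{\left(K \right)} = \left(K - \frac{11}{6}\right) \left(K + K\right) = \left(- \frac{11}{6} + K\right) 2 K = 2 K \left(- \frac{11}{6} + K\right)$)
$J{\left(E \right)} = \frac{1}{E + \frac{E \left(-11 + 6 E\right)}{3}}$
$\sqrt{X{\left(57 \right)} + J{\left(-515 \right)}} = \sqrt{561 + \frac{3}{2 \left(-515\right) \left(-4 + 3 \left(-515\right)\right)}} = \sqrt{561 + \frac{3}{2} \left(- \frac{1}{515}\right) \frac{1}{-4 - 1545}} = \sqrt{561 + \frac{3}{2} \left(- \frac{1}{515}\right) \frac{1}{-1549}} = \sqrt{561 + \frac{3}{2} \left(- \frac{1}{515}\right) \left(- \frac{1}{1549}\right)} = \sqrt{561 + \frac{3}{1595470}} = \sqrt{\frac{895058673}{1595470}} = \frac{\sqrt{1428039261011310}}{1595470}$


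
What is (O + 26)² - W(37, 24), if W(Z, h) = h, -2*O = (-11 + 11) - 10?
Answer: 937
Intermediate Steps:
O = 5 (O = -((-11 + 11) - 10)/2 = -(0 - 10)/2 = -½*(-10) = 5)
(O + 26)² - W(37, 24) = (5 + 26)² - 1*24 = 31² - 24 = 961 - 24 = 937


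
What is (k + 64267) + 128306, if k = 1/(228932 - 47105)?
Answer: 35014970872/181827 ≈ 1.9257e+5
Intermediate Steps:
k = 1/181827 ≈ 5.4997e-6
(k + 64267) + 128306 = (1/181827 + 64267) + 128306 = 11685475810/181827 + 128306 = 35014970872/181827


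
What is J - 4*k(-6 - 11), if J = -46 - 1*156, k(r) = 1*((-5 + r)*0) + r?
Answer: -134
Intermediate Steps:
k(r) = r (k(r) = 1*0 + r = 0 + r = r)
J = -202 (J = -46 - 156 = -202)
J - 4*k(-6 - 11) = -202 - 4*(-6 - 11) = -202 - 4*(-17) = -202 + 68 = -134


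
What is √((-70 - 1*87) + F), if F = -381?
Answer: I*√538 ≈ 23.195*I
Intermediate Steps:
√((-70 - 1*87) + F) = √((-70 - 1*87) - 381) = √((-70 - 87) - 381) = √(-157 - 381) = √(-538) = I*√538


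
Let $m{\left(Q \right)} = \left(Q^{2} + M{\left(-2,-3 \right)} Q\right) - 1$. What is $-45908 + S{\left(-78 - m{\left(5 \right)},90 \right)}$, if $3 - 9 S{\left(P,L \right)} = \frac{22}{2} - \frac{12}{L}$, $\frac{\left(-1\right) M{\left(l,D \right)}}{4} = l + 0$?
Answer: $- \frac{6197698}{135} \approx -45909.0$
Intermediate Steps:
$M{\left(l,D \right)} = - 4 l$ ($M{\left(l,D \right)} = - 4 \left(l + 0\right) = - 4 l$)
$m{\left(Q \right)} = -1 + Q^{2} + 8 Q$ ($m{\left(Q \right)} = \left(Q^{2} + \left(-4\right) \left(-2\right) Q\right) - 1 = \left(Q^{2} + 8 Q\right) - 1 = -1 + Q^{2} + 8 Q$)
$S{\left(P,L \right)} = - \frac{8}{9} + \frac{4}{3 L}$ ($S{\left(P,L \right)} = \frac{1}{3} - \frac{\frac{22}{2} - \frac{12}{L}}{9} = \frac{1}{3} - \frac{22 \cdot \frac{1}{2} - \frac{12}{L}}{9} = \frac{1}{3} - \frac{11 - \frac{12}{L}}{9} = \frac{1}{3} - \left(\frac{11}{9} - \frac{4}{3 L}\right) = - \frac{8}{9} + \frac{4}{3 L}$)
$-45908 + S{\left(-78 - m{\left(5 \right)},90 \right)} = -45908 + \frac{4 \left(3 - 180\right)}{9 \cdot 90} = -45908 + \frac{4}{9} \cdot \frac{1}{90} \left(3 - 180\right) = -45908 + \frac{4}{9} \cdot \frac{1}{90} \left(-177\right) = -45908 - \frac{118}{135} = - \frac{6197698}{135}$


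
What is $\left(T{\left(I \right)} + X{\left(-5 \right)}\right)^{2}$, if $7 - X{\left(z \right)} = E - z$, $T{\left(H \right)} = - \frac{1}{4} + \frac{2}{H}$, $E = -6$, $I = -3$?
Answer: $\frac{7225}{144} \approx 50.174$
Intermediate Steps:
$T{\left(H \right)} = - \frac{1}{4} + \frac{2}{H}$ ($T{\left(H \right)} = \left(-1\right) \frac{1}{4} + \frac{2}{H} = - \frac{1}{4} + \frac{2}{H}$)
$X{\left(z \right)} = 13 + z$ ($X{\left(z \right)} = 7 - \left(-6 - z\right) = 7 + \left(6 + z\right) = 13 + z$)
$\left(T{\left(I \right)} + X{\left(-5 \right)}\right)^{2} = \left(\frac{8 - -3}{4 \left(-3\right)} + \left(13 - 5\right)\right)^{2} = \left(\frac{1}{4} \left(- \frac{1}{3}\right) \left(8 + 3\right) + 8\right)^{2} = \left(\frac{1}{4} \left(- \frac{1}{3}\right) 11 + 8\right)^{2} = \left(- \frac{11}{12} + 8\right)^{2} = \left(\frac{85}{12}\right)^{2} = \frac{7225}{144}$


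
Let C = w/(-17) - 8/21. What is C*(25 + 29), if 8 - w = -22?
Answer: -13788/119 ≈ -115.87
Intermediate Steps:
w = 30 (w = 8 - 1*(-22) = 8 + 22 = 30)
C = -766/357 (C = 30/(-17) - 8/21 = 30*(-1/17) - 8*1/21 = -30/17 - 8/21 = -766/357 ≈ -2.1457)
C*(25 + 29) = -766*(25 + 29)/357 = -766/357*54 = -13788/119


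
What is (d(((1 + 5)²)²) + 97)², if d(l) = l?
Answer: 1940449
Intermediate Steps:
(d(((1 + 5)²)²) + 97)² = (((1 + 5)²)² + 97)² = ((6²)² + 97)² = (36² + 97)² = (1296 + 97)² = 1393² = 1940449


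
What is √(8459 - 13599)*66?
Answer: 132*I*√1285 ≈ 4731.8*I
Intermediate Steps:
√(8459 - 13599)*66 = √(-5140)*66 = (2*I*√1285)*66 = 132*I*√1285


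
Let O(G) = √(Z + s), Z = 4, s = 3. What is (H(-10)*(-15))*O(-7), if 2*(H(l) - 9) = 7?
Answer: -375*√7/2 ≈ -496.08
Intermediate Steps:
H(l) = 25/2 (H(l) = 9 + (½)*7 = 9 + 7/2 = 25/2)
O(G) = √7 (O(G) = √(4 + 3) = √7)
(H(-10)*(-15))*O(-7) = ((25/2)*(-15))*√7 = -375*√7/2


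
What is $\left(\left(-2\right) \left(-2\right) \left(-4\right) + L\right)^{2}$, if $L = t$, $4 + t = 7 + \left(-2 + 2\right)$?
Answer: $169$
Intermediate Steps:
$t = 3$ ($t = -4 + \left(7 + \left(-2 + 2\right)\right) = -4 + \left(7 + 0\right) = -4 + 7 = 3$)
$L = 3$
$\left(\left(-2\right) \left(-2\right) \left(-4\right) + L\right)^{2} = \left(\left(-2\right) \left(-2\right) \left(-4\right) + 3\right)^{2} = \left(4 \left(-4\right) + 3\right)^{2} = \left(-16 + 3\right)^{2} = \left(-13\right)^{2} = 169$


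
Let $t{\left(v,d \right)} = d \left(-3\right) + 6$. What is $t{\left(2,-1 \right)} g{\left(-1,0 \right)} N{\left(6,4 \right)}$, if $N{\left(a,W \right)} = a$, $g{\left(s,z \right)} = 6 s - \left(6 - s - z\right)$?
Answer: $-702$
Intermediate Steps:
$g{\left(s,z \right)} = -6 + z + 7 s$ ($g{\left(s,z \right)} = 6 s + \left(-6 + s + z\right) = -6 + z + 7 s$)
$t{\left(v,d \right)} = 6 - 3 d$ ($t{\left(v,d \right)} = - 3 d + 6 = 6 - 3 d$)
$t{\left(2,-1 \right)} g{\left(-1,0 \right)} N{\left(6,4 \right)} = \left(6 - -3\right) \left(-6 + 0 + 7 \left(-1\right)\right) 6 = \left(6 + 3\right) \left(-6 + 0 - 7\right) 6 = 9 \left(-13\right) 6 = \left(-117\right) 6 = -702$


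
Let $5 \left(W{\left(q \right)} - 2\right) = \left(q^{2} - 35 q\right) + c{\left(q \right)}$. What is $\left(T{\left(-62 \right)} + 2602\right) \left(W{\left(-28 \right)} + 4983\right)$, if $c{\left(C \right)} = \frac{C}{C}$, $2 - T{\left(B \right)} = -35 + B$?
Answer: $14417938$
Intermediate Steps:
$T{\left(B \right)} = 37 - B$ ($T{\left(B \right)} = 2 - \left(-35 + B\right) = 37 - B$)
$c{\left(C \right)} = 1$
$W{\left(q \right)} = \frac{11}{5} - 7 q + \frac{q^{2}}{5}$ ($W{\left(q \right)} = 2 + \frac{\left(q^{2} - 35 q\right) + 1}{5} = 2 + \frac{1 + q^{2} - 35 q}{5} = 2 + \left(\frac{1}{5} - 7 q + \frac{q^{2}}{5}\right) = \frac{11}{5} - 7 q + \frac{q^{2}}{5}$)
$\left(T{\left(-62 \right)} + 2602\right) \left(W{\left(-28 \right)} + 4983\right) = \left(\left(37 - -62\right) + 2602\right) \left(\left(\frac{11}{5} - -196 + \frac{\left(-28\right)^{2}}{5}\right) + 4983\right) = \left(\left(37 + 62\right) + 2602\right) \left(\left(\frac{11}{5} + 196 + \frac{1}{5} \cdot 784\right) + 4983\right) = \left(99 + 2602\right) \left(\left(\frac{11}{5} + 196 + \frac{784}{5}\right) + 4983\right) = 2701 \left(355 + 4983\right) = 2701 \cdot 5338 = 14417938$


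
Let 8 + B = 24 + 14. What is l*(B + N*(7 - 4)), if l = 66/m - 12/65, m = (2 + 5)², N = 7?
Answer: 188802/3185 ≈ 59.279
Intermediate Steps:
m = 49 (m = 7² = 49)
l = 3702/3185 (l = 66/49 - 12/65 = 3702/3185 ≈ 1.1623)
B = 30 (B = -8 + (24 + 14) = -8 + 38 = 30)
l*(B + N*(7 - 4)) = 3702*(30 + 7*(7 - 4))/3185 = 3702*(30 + 7*3)/3185 = 3702*(30 + 21)/3185 = (3702/3185)*51 = 188802/3185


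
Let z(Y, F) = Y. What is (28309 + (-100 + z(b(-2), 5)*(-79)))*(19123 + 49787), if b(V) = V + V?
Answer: 1965657750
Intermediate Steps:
b(V) = 2*V
(28309 + (-100 + z(b(-2), 5)*(-79)))*(19123 + 49787) = (28309 + (-100 + (2*(-2))*(-79)))*(19123 + 49787) = (28309 + (-100 - 4*(-79)))*68910 = (28309 + (-100 + 316))*68910 = (28309 + 216)*68910 = 28525*68910 = 1965657750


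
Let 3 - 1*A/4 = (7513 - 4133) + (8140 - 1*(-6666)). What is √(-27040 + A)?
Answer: 2*I*√24943 ≈ 315.87*I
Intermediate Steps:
A = -72732 (A = 12 - 4*((7513 - 4133) + (8140 - 1*(-6666))) = 12 - 4*(3380 + (8140 + 6666)) = 12 - 4*(3380 + 14806) = 12 - 4*18186 = 12 - 72744 = -72732)
√(-27040 + A) = √(-27040 - 72732) = √(-99772) = 2*I*√24943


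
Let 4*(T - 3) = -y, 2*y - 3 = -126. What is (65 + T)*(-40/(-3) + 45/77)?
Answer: 2144405/1848 ≈ 1160.4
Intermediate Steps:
y = -123/2 (y = 3/2 + (½)*(-126) = 3/2 - 63 = -123/2 ≈ -61.500)
T = 147/8 (T = 3 + (-1*(-123/2))/4 = 3 + (¼)*(123/2) = 3 + 123/8 = 147/8 ≈ 18.375)
(65 + T)*(-40/(-3) + 45/77) = (65 + 147/8)*(-40/(-3) + 45/77) = 667*(-40*(-⅓) + 45*(1/77))/8 = 667*(40/3 + 45/77)/8 = (667/8)*(3215/231) = 2144405/1848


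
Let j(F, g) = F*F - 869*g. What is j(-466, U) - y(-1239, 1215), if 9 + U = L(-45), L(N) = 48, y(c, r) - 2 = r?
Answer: 182048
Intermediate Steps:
y(c, r) = 2 + r
U = 39 (U = -9 + 48 = 39)
j(F, g) = F² - 869*g
j(-466, U) - y(-1239, 1215) = ((-466)² - 869*39) - (2 + 1215) = (217156 - 33891) - 1*1217 = 183265 - 1217 = 182048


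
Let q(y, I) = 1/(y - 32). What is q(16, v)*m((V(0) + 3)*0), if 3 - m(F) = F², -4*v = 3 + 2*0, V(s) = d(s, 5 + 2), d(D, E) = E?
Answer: -3/16 ≈ -0.18750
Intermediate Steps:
V(s) = 7 (V(s) = 5 + 2 = 7)
v = -¾ (v = -(3 + 2*0)/4 = -(3 + 0)/4 = -¼*3 = -¾ ≈ -0.75000)
q(y, I) = 1/(-32 + y)
m(F) = 3 - F²
q(16, v)*m((V(0) + 3)*0) = (3 - ((7 + 3)*0)²)/(-32 + 16) = (3 - (10*0)²)/(-16) = -(3 - 1*0²)/16 = -(3 - 1*0)/16 = -(3 + 0)/16 = -1/16*3 = -3/16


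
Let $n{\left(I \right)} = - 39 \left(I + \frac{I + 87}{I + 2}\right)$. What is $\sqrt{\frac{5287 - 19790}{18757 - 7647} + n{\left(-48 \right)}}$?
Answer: $\frac{\sqrt{31076775783845}}{127765} \approx 43.632$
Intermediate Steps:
$n{\left(I \right)} = - 39 I - \frac{39 \left(87 + I\right)}{2 + I}$ ($n{\left(I \right)} = - 39 \left(I + \frac{87 + I}{2 + I}\right) = - 39 I - \frac{39 \left(87 + I\right)}{2 + I}$)
$\sqrt{\frac{5287 - 19790}{18757 - 7647} + n{\left(-48 \right)}} = \sqrt{\frac{5287 - 19790}{18757 - 7647} + \frac{39 \left(-87 - \left(-48\right)^{2} - -144\right)}{2 - 48}} = \sqrt{- \frac{14503}{11110} + \frac{39 \left(-87 - 2304 + 144\right)}{-46}} = \sqrt{\left(-14503\right) \frac{1}{11110} + 39 \left(- \frac{1}{46}\right) \left(-87 - 2304 + 144\right)} = \sqrt{- \frac{14503}{11110} + 39 \left(- \frac{1}{46}\right) \left(-2247\right)} = \sqrt{- \frac{14503}{11110} + \frac{87633}{46}} = \sqrt{\frac{243233873}{127765}} = \frac{\sqrt{31076775783845}}{127765}$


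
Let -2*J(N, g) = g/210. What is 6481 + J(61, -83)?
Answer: 2722103/420 ≈ 6481.2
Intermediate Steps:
J(N, g) = -g/420 (J(N, g) = -g/(2*210) = -g/420)
6481 + J(61, -83) = 6481 - 1/420*(-83) = 6481 + 83/420 = 2722103/420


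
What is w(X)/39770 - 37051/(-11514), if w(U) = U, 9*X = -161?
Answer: 1104984223/343433835 ≈ 3.2175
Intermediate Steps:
X = -161/9 (X = (1/9)*(-161) = -161/9 ≈ -17.889)
w(X)/39770 - 37051/(-11514) = -161/9/39770 - 37051/(-11514) = -161/9*1/39770 - 37051*(-1/11514) = -161/357930 + 37051/11514 = 1104984223/343433835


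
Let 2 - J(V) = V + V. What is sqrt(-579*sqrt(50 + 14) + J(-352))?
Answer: I*sqrt(3926) ≈ 62.658*I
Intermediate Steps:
J(V) = 2 - 2*V (J(V) = 2 - (V + V) = 2 - 2*V)
sqrt(-579*sqrt(50 + 14) + J(-352)) = sqrt(-579*sqrt(50 + 14) + (2 - 2*(-352))) = sqrt(-579*sqrt(64) + (2 + 704)) = sqrt(-579*8 + 706) = sqrt(-4632 + 706) = sqrt(-3926) = I*sqrt(3926)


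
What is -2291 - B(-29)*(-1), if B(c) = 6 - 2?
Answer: -2287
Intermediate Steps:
B(c) = 4
-2291 - B(-29)*(-1) = -2291 - 4*(-1) = -2291 - 1*(-4) = -2291 + 4 = -2287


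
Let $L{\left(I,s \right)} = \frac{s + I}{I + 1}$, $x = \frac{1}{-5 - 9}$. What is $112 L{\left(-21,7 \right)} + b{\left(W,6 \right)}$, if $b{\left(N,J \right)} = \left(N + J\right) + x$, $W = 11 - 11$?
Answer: $\frac{5903}{70} \approx 84.329$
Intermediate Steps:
$W = 0$ ($W = 11 - 11 = 0$)
$x = - \frac{1}{14}$ ($x = \frac{1}{-14} = - \frac{1}{14} \approx -0.071429$)
$L{\left(I,s \right)} = \frac{I + s}{1 + I}$
$b{\left(N,J \right)} = - \frac{1}{14} + J + N$ ($b{\left(N,J \right)} = \left(N + J\right) - \frac{1}{14} = \left(J + N\right) - \frac{1}{14} = - \frac{1}{14} + J + N$)
$112 L{\left(-21,7 \right)} + b{\left(W,6 \right)} = 112 \frac{-21 + 7}{1 - 21} + \left(- \frac{1}{14} + 6 + 0\right) = 112 \frac{1}{-20} \left(-14\right) + \frac{83}{14} = 112 \left(\left(- \frac{1}{20}\right) \left(-14\right)\right) + \frac{83}{14} = 112 \cdot \frac{7}{10} + \frac{83}{14} = \frac{392}{5} + \frac{83}{14} = \frac{5903}{70}$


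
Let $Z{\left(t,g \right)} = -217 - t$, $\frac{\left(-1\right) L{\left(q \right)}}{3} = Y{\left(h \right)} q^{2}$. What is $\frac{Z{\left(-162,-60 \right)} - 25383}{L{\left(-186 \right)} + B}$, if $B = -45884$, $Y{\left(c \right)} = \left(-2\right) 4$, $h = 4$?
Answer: $- \frac{1817}{56030} \approx -0.032429$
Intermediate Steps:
$Y{\left(c \right)} = -8$
$L{\left(q \right)} = 24 q^{2}$ ($L{\left(q \right)} = - 3 \left(- 8 q^{2}\right) = 24 q^{2}$)
$\frac{Z{\left(-162,-60 \right)} - 25383}{L{\left(-186 \right)} + B} = \frac{\left(-217 - -162\right) - 25383}{24 \left(-186\right)^{2} - 45884} = \frac{\left(-217 + 162\right) - 25383}{24 \cdot 34596 - 45884} = \frac{-55 - 25383}{830304 - 45884} = - \frac{25438}{784420} = \left(-25438\right) \frac{1}{784420} = - \frac{1817}{56030}$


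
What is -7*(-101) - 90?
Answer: 617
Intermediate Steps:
-7*(-101) - 90 = 707 - 90 = 617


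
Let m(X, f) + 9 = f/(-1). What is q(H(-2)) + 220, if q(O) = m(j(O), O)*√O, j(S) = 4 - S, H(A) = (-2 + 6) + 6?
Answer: 220 - 19*√10 ≈ 159.92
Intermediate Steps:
H(A) = 10 (H(A) = 4 + 6 = 10)
m(X, f) = -9 - f (m(X, f) = -9 + f/(-1) = -9 + f*(-1) = -9 - f)
q(O) = √O*(-9 - O) (q(O) = (-9 - O)*√O = √O*(-9 - O))
q(H(-2)) + 220 = √10*(-9 - 1*10) + 220 = √10*(-9 - 10) + 220 = √10*(-19) + 220 = -19*√10 + 220 = 220 - 19*√10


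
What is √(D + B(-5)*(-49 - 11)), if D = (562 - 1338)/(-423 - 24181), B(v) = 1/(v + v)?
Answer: 10*√2282021/6151 ≈ 2.4559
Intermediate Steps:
B(v) = 1/(2*v)
D = 194/6151 (D = -776/(-24604) = -776*(-1/24604) = 194/6151 ≈ 0.031540)
√(D + B(-5)*(-49 - 11)) = √(194/6151 + ((½)/(-5))*(-49 - 11)) = √(194/6151 + ((½)*(-⅕))*(-60)) = √(194/6151 - ⅒*(-60)) = √(194/6151 + 6) = √(37100/6151) = 10*√2282021/6151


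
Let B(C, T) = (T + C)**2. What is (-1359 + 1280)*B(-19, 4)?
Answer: -17775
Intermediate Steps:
B(C, T) = (C + T)**2
(-1359 + 1280)*B(-19, 4) = (-1359 + 1280)*(-19 + 4)**2 = -79*(-15)**2 = -79*225 = -17775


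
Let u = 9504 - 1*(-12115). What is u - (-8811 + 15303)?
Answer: 15127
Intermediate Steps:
u = 21619 (u = 9504 + 12115 = 21619)
u - (-8811 + 15303) = 21619 - (-8811 + 15303) = 21619 - 1*6492 = 21619 - 6492 = 15127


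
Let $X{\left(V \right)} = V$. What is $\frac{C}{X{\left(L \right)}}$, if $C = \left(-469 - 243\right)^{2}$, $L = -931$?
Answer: $- \frac{506944}{931} \approx -544.52$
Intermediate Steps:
$C = 506944$ ($C = \left(-712\right)^{2} = 506944$)
$\frac{C}{X{\left(L \right)}} = \frac{506944}{-931} = 506944 \left(- \frac{1}{931}\right) = - \frac{506944}{931}$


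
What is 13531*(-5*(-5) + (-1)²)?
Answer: 351806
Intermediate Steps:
13531*(-5*(-5) + (-1)²) = 13531*(25 + 1) = 13531*26 = 351806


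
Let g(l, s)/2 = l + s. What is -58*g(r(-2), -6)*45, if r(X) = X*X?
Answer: 10440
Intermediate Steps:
r(X) = X²
g(l, s) = 2*l + 2*s (g(l, s) = 2*(l + s) = 2*l + 2*s)
-58*g(r(-2), -6)*45 = -58*(2*(-2)² + 2*(-6))*45 = -58*(2*4 - 12)*45 = -58*(8 - 12)*45 = -58*(-4)*45 = 232*45 = 10440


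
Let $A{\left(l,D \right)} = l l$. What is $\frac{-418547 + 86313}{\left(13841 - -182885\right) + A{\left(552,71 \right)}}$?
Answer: $- \frac{166117}{250715} \approx -0.66257$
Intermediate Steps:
$A{\left(l,D \right)} = l^{2}$
$\frac{-418547 + 86313}{\left(13841 - -182885\right) + A{\left(552,71 \right)}} = \frac{-418547 + 86313}{\left(13841 - -182885\right) + 552^{2}} = - \frac{332234}{\left(13841 + 182885\right) + 304704} = - \frac{332234}{196726 + 304704} = - \frac{332234}{501430} = \left(-332234\right) \frac{1}{501430} = - \frac{166117}{250715}$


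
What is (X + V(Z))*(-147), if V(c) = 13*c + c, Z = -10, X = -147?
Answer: 42189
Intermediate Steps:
V(c) = 14*c
(X + V(Z))*(-147) = (-147 + 14*(-10))*(-147) = (-147 - 140)*(-147) = -287*(-147) = 42189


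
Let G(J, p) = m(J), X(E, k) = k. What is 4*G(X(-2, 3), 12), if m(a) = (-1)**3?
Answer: -4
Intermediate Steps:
m(a) = -1
G(J, p) = -1
4*G(X(-2, 3), 12) = 4*(-1) = -4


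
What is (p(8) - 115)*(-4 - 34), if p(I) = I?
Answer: 4066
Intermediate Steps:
(p(8) - 115)*(-4 - 34) = (8 - 115)*(-4 - 34) = -107*(-38) = 4066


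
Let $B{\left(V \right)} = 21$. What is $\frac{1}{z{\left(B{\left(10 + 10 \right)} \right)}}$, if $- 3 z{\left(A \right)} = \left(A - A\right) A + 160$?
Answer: $- \frac{3}{160} \approx -0.01875$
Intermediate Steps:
$z{\left(A \right)} = - \frac{160}{3}$ ($z{\left(A \right)} = - \frac{\left(A - A\right) A + 160}{3} = - \frac{0 A + 160}{3} = - \frac{0 + 160}{3} = \left(- \frac{1}{3}\right) 160 = - \frac{160}{3}$)
$\frac{1}{z{\left(B{\left(10 + 10 \right)} \right)}} = \frac{1}{- \frac{160}{3}} = - \frac{3}{160}$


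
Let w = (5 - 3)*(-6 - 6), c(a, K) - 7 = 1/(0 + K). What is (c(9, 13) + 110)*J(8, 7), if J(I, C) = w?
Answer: -36528/13 ≈ -2809.8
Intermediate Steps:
c(a, K) = 7 + 1/K (c(a, K) = 7 + 1/(0 + K) = 7 + 1/K)
w = -24 (w = 2*(-12) = -24)
J(I, C) = -24
(c(9, 13) + 110)*J(8, 7) = ((7 + 1/13) + 110)*(-24) = (92/13 + 110)*(-24) = (1522/13)*(-24) = -36528/13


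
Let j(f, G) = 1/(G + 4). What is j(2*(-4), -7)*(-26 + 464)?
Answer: -146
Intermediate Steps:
j(f, G) = 1/(4 + G)
j(2*(-4), -7)*(-26 + 464) = (-26 + 464)/(4 - 7) = 438/(-3) = -1/3*438 = -146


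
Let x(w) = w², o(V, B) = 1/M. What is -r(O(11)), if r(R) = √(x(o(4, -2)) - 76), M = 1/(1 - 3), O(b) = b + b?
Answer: -6*I*√2 ≈ -8.4853*I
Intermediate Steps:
O(b) = 2*b
M = -½ (M = 1/(-2) = -½ ≈ -0.50000)
o(V, B) = -2 (o(V, B) = 1/(-½) = -2)
r(R) = 6*I*√2 (r(R) = √((-2)² - 76) = √(4 - 76) = √(-72) = 6*I*√2)
-r(O(11)) = -6*I*√2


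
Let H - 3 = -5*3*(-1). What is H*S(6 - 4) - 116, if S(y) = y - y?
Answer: -116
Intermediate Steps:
H = 18 (H = 3 - 5*3*(-1) = 3 - 15*(-1) = 3 + 15 = 18)
S(y) = 0
H*S(6 - 4) - 116 = 18*0 - 116 = 0 - 116 = -116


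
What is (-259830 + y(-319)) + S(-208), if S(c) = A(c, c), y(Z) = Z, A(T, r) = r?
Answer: -260357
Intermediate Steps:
S(c) = c
(-259830 + y(-319)) + S(-208) = (-259830 - 319) - 208 = -260149 - 208 = -260357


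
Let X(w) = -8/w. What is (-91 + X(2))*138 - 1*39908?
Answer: -53018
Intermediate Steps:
(-91 + X(2))*138 - 1*39908 = (-91 - 8/2)*138 - 1*39908 = (-91 - 8*½)*138 - 39908 = (-91 - 4)*138 - 39908 = -95*138 - 39908 = -13110 - 39908 = -53018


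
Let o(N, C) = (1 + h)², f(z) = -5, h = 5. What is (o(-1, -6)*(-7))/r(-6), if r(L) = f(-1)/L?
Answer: -1512/5 ≈ -302.40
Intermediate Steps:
o(N, C) = 36 (o(N, C) = (1 + 5)² = 6² = 36)
r(L) = -5/L
(o(-1, -6)*(-7))/r(-6) = (36*(-7))/((-5/(-6))) = -252/((-5*(-⅙))) = -252/⅚ = -252*6/5 = -1512/5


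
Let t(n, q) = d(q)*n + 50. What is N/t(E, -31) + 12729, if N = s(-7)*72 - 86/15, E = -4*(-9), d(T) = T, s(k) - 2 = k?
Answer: 7828546/615 ≈ 12729.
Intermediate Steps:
s(k) = 2 + k
E = 36
t(n, q) = 50 + n*q (t(n, q) = q*n + 50 = n*q + 50 = 50 + n*q)
N = -5486/15 (N = (2 - 7)*72 - 86/15 = -5*72 - 86*1/15 = -360 - 86/15 = -5486/15 ≈ -365.73)
N/t(E, -31) + 12729 = -5486/(15*(50 + 36*(-31))) + 12729 = -5486/(15*(50 - 1116)) + 12729 = -5486/15/(-1066) + 12729 = -5486/15*(-1/1066) + 12729 = 211/615 + 12729 = 7828546/615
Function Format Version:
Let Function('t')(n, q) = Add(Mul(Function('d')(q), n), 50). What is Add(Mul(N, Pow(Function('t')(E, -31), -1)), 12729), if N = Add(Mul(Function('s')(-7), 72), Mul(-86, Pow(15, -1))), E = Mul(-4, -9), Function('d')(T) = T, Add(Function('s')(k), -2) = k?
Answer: Rational(7828546, 615) ≈ 12729.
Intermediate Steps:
Function('s')(k) = Add(2, k)
E = 36
Function('t')(n, q) = Add(50, Mul(n, q)) (Function('t')(n, q) = Add(Mul(q, n), 50) = Add(Mul(n, q), 50) = Add(50, Mul(n, q)))
N = Rational(-5486, 15) (N = Add(Mul(Add(2, -7), 72), Mul(-86, Pow(15, -1))) = Add(Mul(-5, 72), Mul(-86, Rational(1, 15))) = Add(-360, Rational(-86, 15)) = Rational(-5486, 15) ≈ -365.73)
Add(Mul(N, Pow(Function('t')(E, -31), -1)), 12729) = Add(Mul(Rational(-5486, 15), Pow(Add(50, Mul(36, -31)), -1)), 12729) = Add(Mul(Rational(-5486, 15), Pow(Add(50, -1116), -1)), 12729) = Add(Mul(Rational(-5486, 15), Pow(-1066, -1)), 12729) = Add(Mul(Rational(-5486, 15), Rational(-1, 1066)), 12729) = Add(Rational(211, 615), 12729) = Rational(7828546, 615)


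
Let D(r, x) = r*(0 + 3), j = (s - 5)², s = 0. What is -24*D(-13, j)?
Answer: 936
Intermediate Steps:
j = 25 (j = (0 - 5)² = (-5)² = 25)
D(r, x) = 3*r (D(r, x) = r*3 = 3*r)
-24*D(-13, j) = -72*(-13) = -24*(-39) = 936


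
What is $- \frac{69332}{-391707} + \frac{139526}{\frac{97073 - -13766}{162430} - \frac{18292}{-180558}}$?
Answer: $\frac{801437929658296220392}{4501504231985727} \approx 1.7804 \cdot 10^{5}$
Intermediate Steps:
$- \frac{69332}{-391707} + \frac{139526}{\frac{97073 - -13766}{162430} - \frac{18292}{-180558}} = \left(-69332\right) \left(- \frac{1}{391707}\right) + \frac{139526}{\left(97073 + 13766\right) \frac{1}{162430} - - \frac{9146}{90279}} = \frac{69332}{391707} + \frac{139526}{110839 \cdot \frac{1}{162430} + \frac{9146}{90279}} = \frac{69332}{391707} + \frac{139526}{\frac{110839}{162430} + \frac{9146}{90279}} = \frac{69332}{391707} + \frac{139526}{\frac{11492018861}{14664017970}} = \frac{69332}{391707} + 139526 \cdot \frac{14664017970}{11492018861} = \frac{69332}{391707} + \frac{2046011771282220}{11492018861} = \frac{801437929658296220392}{4501504231985727}$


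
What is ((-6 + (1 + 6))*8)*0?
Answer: 0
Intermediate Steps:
((-6 + (1 + 6))*8)*0 = ((-6 + 7)*8)*0 = (1*8)*0 = 8*0 = 0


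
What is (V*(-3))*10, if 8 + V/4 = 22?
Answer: -1680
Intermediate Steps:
V = 56 (V = -32 + 4*22 = -32 + 88 = 56)
(V*(-3))*10 = (56*(-3))*10 = -168*10 = -1680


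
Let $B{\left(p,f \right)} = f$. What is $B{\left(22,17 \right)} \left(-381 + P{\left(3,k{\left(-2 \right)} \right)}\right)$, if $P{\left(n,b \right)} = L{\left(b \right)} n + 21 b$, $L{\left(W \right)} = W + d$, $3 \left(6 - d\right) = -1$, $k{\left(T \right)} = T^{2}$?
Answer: $-4522$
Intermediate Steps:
$d = \frac{19}{3}$ ($d = 6 - - \frac{1}{3} = 6 + \frac{1}{3} = \frac{19}{3} \approx 6.3333$)
$L{\left(W \right)} = \frac{19}{3} + W$ ($L{\left(W \right)} = W + \frac{19}{3} = \frac{19}{3} + W$)
$P{\left(n,b \right)} = 21 b + n \left(\frac{19}{3} + b\right)$ ($P{\left(n,b \right)} = \left(\frac{19}{3} + b\right) n + 21 b = n \left(\frac{19}{3} + b\right) + 21 b = 21 b + n \left(\frac{19}{3} + b\right)$)
$B{\left(22,17 \right)} \left(-381 + P{\left(3,k{\left(-2 \right)} \right)}\right) = 17 \left(-381 + \left(21 \left(-2\right)^{2} + \frac{1}{3} \cdot 3 \left(19 + 3 \left(-2\right)^{2}\right)\right)\right) = 17 \left(-381 + \left(21 \cdot 4 + \frac{1}{3} \cdot 3 \left(19 + 3 \cdot 4\right)\right)\right) = 17 \left(-381 + \left(84 + \frac{1}{3} \cdot 3 \left(19 + 12\right)\right)\right) = 17 \left(-381 + \left(84 + \frac{1}{3} \cdot 3 \cdot 31\right)\right) = 17 \left(-381 + \left(84 + 31\right)\right) = 17 \left(-381 + 115\right) = 17 \left(-266\right) = -4522$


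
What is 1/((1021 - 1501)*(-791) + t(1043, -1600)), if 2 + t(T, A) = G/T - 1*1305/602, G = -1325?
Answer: 89698/34056048849 ≈ 2.6338e-6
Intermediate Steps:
t(T, A) = -2509/602 - 1325/T (t(T, A) = -2 + (-1325/T - 1*1305/602) = -2 + (-1325/T - 1305*1/602) = -2 + (-1325/T - 1305/602) = -2 + (-1305/602 - 1325/T) = -2509/602 - 1325/T)
1/((1021 - 1501)*(-791) + t(1043, -1600)) = 1/((1021 - 1501)*(-791) + (-2509/602 - 1325/1043)) = 1/(-480*(-791) + (-2509/602 - 1325*1/1043)) = 1/(379680 + (-2509/602 - 1325/1043)) = 1/(379680 - 487791/89698) = 1/(34056048849/89698) = 89698/34056048849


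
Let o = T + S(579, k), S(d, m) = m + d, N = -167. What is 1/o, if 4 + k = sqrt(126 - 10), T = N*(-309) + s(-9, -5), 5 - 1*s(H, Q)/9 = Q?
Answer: 13067/682985927 - sqrt(29)/1365971854 ≈ 1.9128e-5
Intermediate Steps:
s(H, Q) = 45 - 9*Q
T = 51693 (T = -167*(-309) + (45 - 9*(-5)) = 51603 + (45 + 45) = 51603 + 90 = 51693)
k = -4 + 2*sqrt(29) (k = -4 + sqrt(126 - 10) = -4 + sqrt(116) = -4 + 2*sqrt(29) ≈ 6.7703)
S(d, m) = d + m
o = 52268 + 2*sqrt(29) (o = 51693 + (579 + (-4 + 2*sqrt(29))) = 51693 + (575 + 2*sqrt(29)) = 52268 + 2*sqrt(29) ≈ 52279.)
1/o = 1/(52268 + 2*sqrt(29))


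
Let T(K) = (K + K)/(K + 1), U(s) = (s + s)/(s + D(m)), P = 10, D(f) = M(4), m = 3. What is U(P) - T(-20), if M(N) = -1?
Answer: 20/171 ≈ 0.11696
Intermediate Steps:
D(f) = -1
U(s) = 2*s/(-1 + s) (U(s) = (s + s)/(s - 1) = (2*s)/(-1 + s) = 2*s/(-1 + s))
T(K) = 2*K/(1 + K) (T(K) = (2*K)/(1 + K) = 2*K/(1 + K))
U(P) - T(-20) = 2*10/(-1 + 10) - 2*(-20)/(1 - 20) = 2*10/9 - 2*(-20)/(-19) = 2*10*(1/9) - 2*(-20)*(-1)/19 = 20/9 - 1*40/19 = 20/9 - 40/19 = 20/171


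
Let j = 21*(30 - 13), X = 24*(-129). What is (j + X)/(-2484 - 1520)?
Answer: 249/364 ≈ 0.68407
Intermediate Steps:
X = -3096
j = 357 (j = 21*17 = 357)
(j + X)/(-2484 - 1520) = (357 - 3096)/(-2484 - 1520) = -2739/(-4004) = -2739*(-1/4004) = 249/364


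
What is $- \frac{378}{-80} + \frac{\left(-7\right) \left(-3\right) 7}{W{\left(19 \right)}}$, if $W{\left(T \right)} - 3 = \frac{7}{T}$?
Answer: $\frac{15477}{320} \approx 48.366$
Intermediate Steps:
$W{\left(T \right)} = 3 + \frac{7}{T}$
$- \frac{378}{-80} + \frac{\left(-7\right) \left(-3\right) 7}{W{\left(19 \right)}} = - \frac{378}{-80} + \frac{\left(-7\right) \left(-3\right) 7}{3 + \frac{7}{19}} = \left(-378\right) \left(- \frac{1}{80}\right) + \frac{21 \cdot 7}{3 + 7 \cdot \frac{1}{19}} = \frac{189}{40} + \frac{147}{3 + \frac{7}{19}} = \frac{189}{40} + \frac{147}{\frac{64}{19}} = \frac{189}{40} + 147 \cdot \frac{19}{64} = \frac{189}{40} + \frac{2793}{64} = \frac{15477}{320}$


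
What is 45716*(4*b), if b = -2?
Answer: -365728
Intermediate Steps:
45716*(4*b) = 45716*(4*(-2)) = 45716*(-8) = -365728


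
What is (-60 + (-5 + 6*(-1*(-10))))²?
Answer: 25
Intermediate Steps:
(-60 + (-5 + 6*(-1*(-10))))² = (-60 + (-5 + 6*10))² = (-60 + (-5 + 60))² = (-60 + 55)² = (-5)² = 25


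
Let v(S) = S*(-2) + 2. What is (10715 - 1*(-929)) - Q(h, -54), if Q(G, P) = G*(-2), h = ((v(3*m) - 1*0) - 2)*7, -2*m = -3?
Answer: 11518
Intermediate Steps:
m = 3/2 (m = -1/2*(-3) = 3/2 ≈ 1.5000)
v(S) = 2 - 2*S (v(S) = -2*S + 2 = 2 - 2*S)
h = -63 (h = (((2 - 6*3/2) - 1*0) - 2)*7 = (((2 - 2*9/2) + 0) - 2)*7 = (((2 - 9) + 0) - 2)*7 = ((-7 + 0) - 2)*7 = (-7 - 2)*7 = -9*7 = -63)
Q(G, P) = -2*G
(10715 - 1*(-929)) - Q(h, -54) = (10715 - 1*(-929)) - (-2)*(-63) = (10715 + 929) - 1*126 = 11644 - 126 = 11518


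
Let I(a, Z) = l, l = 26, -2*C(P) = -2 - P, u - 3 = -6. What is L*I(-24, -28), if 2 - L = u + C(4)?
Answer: 52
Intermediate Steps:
u = -3 (u = 3 - 6 = -3)
C(P) = 1 + P/2 (C(P) = -(-2 - P)/2 = 1 + P/2)
L = 2 (L = 2 - (-3 + (1 + (½)*4)) = 2 - (-3 + (1 + 2)) = 2 - (-3 + 3) = 2 - 1*0 = 2 + 0 = 2)
I(a, Z) = 26
L*I(-24, -28) = 2*26 = 52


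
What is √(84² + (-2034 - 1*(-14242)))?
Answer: 8*√301 ≈ 138.79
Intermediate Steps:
√(84² + (-2034 - 1*(-14242))) = √(7056 + (-2034 + 14242)) = √(7056 + 12208) = √19264 = 8*√301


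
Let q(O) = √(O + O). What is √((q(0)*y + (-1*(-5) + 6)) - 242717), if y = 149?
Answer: I*√242706 ≈ 492.65*I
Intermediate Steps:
q(O) = √2*√O (q(O) = √(2*O) = √2*√O)
√((q(0)*y + (-1*(-5) + 6)) - 242717) = √(((√2*√0)*149 + (-1*(-5) + 6)) - 242717) = √(((√2*0)*149 + (5 + 6)) - 242717) = √((0*149 + 11) - 242717) = √((0 + 11) - 242717) = √(11 - 242717) = √(-242706) = I*√242706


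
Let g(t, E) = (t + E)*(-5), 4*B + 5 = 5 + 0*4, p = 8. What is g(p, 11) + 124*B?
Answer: -95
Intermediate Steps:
B = 0 (B = -5/4 + (5 + 0*4)/4 = -5/4 + (5 + 0)/4 = -5/4 + (1/4)*5 = -5/4 + 5/4 = 0)
g(t, E) = -5*E - 5*t (g(t, E) = (E + t)*(-5) = -5*E - 5*t)
g(p, 11) + 124*B = (-5*11 - 5*8) + 124*0 = (-55 - 40) + 0 = -95 + 0 = -95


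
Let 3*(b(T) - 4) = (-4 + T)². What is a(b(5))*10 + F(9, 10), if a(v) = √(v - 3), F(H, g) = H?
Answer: 9 + 20*√3/3 ≈ 20.547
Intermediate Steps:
b(T) = 4 + (-4 + T)²/3
a(v) = √(-3 + v)
a(b(5))*10 + F(9, 10) = √(-3 + (4 + (-4 + 5)²/3))*10 + 9 = √(-3 + (4 + (⅓)*1²))*10 + 9 = √(-3 + (4 + (⅓)*1))*10 + 9 = √(-3 + (4 + ⅓))*10 + 9 = √(-3 + 13/3)*10 + 9 = √(4/3)*10 + 9 = (2*√3/3)*10 + 9 = 20*√3/3 + 9 = 9 + 20*√3/3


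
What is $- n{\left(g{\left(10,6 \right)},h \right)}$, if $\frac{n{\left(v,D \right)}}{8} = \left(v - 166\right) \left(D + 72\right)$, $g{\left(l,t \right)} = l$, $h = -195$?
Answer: $-153504$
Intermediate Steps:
$n{\left(v,D \right)} = 8 \left(-166 + v\right) \left(72 + D\right)$ ($n{\left(v,D \right)} = 8 \left(v - 166\right) \left(D + 72\right) = 8 \left(-166 + v\right) \left(72 + D\right)$)
$- n{\left(g{\left(10,6 \right)},h \right)} = - (-95616 - -258960 + 576 \cdot 10 + 8 \left(-195\right) 10) = - (-95616 + 258960 + 5760 - 15600) = \left(-1\right) 153504 = -153504$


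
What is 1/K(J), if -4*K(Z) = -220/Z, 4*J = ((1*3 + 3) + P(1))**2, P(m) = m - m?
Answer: 9/55 ≈ 0.16364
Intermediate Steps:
P(m) = 0
J = 9 (J = ((1*3 + 3) + 0)**2/4 = ((3 + 3) + 0)**2/4 = (6 + 0)**2/4 = (1/4)*6**2 = (1/4)*36 = 9)
K(Z) = 55/Z (K(Z) = -(-55)/Z = 55/Z)
1/K(J) = 1/(55/9) = 9/55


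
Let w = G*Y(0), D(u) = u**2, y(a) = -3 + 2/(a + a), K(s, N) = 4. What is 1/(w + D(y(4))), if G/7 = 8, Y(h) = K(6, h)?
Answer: 16/3705 ≈ 0.0043185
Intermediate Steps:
Y(h) = 4
G = 56 (G = 7*8 = 56)
y(a) = -3 + 1/a (y(a) = -3 + 2/((2*a)) = -3 + 2*(1/(2*a)) = -3 + 1/a)
w = 224 (w = 56*4 = 224)
1/(w + D(y(4))) = 1/(224 + (-3 + 1/4)**2) = 1/(224 + (-11/4)**2) = 1/(224 + 121/16) = 1/(3705/16) = 16/3705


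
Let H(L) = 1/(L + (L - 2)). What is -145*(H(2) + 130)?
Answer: -37845/2 ≈ -18923.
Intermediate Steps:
H(L) = 1/(-2 + 2*L) (H(L) = 1/(L + (-2 + L)) = 1/(-2 + 2*L))
-145*(H(2) + 130) = -145*(1/(2*(-1 + 2)) + 130) = -145*((½)/1 + 130) = -145*((½)*1 + 130) = -145*(½ + 130) = -145*261/2 = -37845/2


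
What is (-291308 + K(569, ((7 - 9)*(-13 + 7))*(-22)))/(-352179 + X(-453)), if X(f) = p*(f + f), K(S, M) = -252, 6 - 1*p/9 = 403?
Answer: -291560/2884959 ≈ -0.10106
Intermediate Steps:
p = -3573 (p = 54 - 9*403 = 54 - 3627 = -3573)
X(f) = -7146*f (X(f) = -3573*(f + f) = -7146*f)
(-291308 + K(569, ((7 - 9)*(-13 + 7))*(-22)))/(-352179 + X(-453)) = (-291308 - 252)/(-352179 - 7146*(-453)) = -291560/(-352179 + 3237138) = -291560/2884959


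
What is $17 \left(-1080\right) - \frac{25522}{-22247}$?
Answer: $- \frac{408429398}{22247} \approx -18359.0$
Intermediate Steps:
$17 \left(-1080\right) - \frac{25522}{-22247} = -18360 - - \frac{25522}{22247} = -18360 + \frac{25522}{22247} = - \frac{408429398}{22247}$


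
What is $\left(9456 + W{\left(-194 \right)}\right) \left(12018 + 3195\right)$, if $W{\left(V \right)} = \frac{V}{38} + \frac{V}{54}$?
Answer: $\frac{24576429086}{171} \approx 1.4372 \cdot 10^{8}$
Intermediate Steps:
$W{\left(V \right)} = \frac{23 V}{513}$ ($W{\left(V \right)} = V \frac{1}{38} + V \frac{1}{54} = \frac{V}{38} + \frac{V}{54} = \frac{23 V}{513}$)
$\left(9456 + W{\left(-194 \right)}\right) \left(12018 + 3195\right) = \left(9456 + \frac{23}{513} \left(-194\right)\right) \left(12018 + 3195\right) = \left(9456 - \frac{4462}{513}\right) 15213 = \frac{4846466}{513} \cdot 15213 = \frac{24576429086}{171}$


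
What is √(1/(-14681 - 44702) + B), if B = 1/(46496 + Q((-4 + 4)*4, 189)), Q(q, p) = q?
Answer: 7*√45385120474/690267992 ≈ 0.0021604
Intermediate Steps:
B = 1/46496 (B = 1/(46496 + (-4 + 4)*4) = 1/(46496 + 0*4) = 1/(46496 + 0) = 1/46496 ≈ 2.1507e-5)
√(1/(-14681 - 44702) + B) = √(1/(-14681 - 44702) + 1/46496) = √(1/(-59383) + 1/46496) = √(-1/59383 + 1/46496) = √(12887/2761071968) = 7*√45385120474/690267992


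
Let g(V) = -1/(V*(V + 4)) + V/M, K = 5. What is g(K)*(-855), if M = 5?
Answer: -836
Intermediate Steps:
g(V) = V/5 - 1/(V*(4 + V)) (g(V) = -1/(V*(V + 4)) + V/5 = -1/(V*(4 + V)) + V*(⅕) = -1/(V*(4 + V)) + V/5 = V/5 - 1/(V*(4 + V)))
g(K)*(-855) = ((⅕)*(-5 + 5³ + 4*5²)/(5*(4 + 5)))*(-855) = ((⅕)*(⅕)*(-5 + 125 + 4*25)/9)*(-855) = ((⅕)*(⅕)*(⅑)*(-5 + 125 + 100))*(-855) = ((⅕)*(⅕)*(⅑)*220)*(-855) = (44/45)*(-855) = -836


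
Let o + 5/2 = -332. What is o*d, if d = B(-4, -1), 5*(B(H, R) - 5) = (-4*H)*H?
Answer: 26091/10 ≈ 2609.1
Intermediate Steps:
o = -669/2 (o = -5/2 - 332 = -669/2 ≈ -334.50)
B(H, R) = 5 - 4*H**2/5 (B(H, R) = 5 + ((-4*H)*H)/5 = 5 + (-4*H**2)/5 = 5 - 4*H**2/5)
d = -39/5 (d = 5 - 4/5*(-4)**2 = 5 - 4/5*16 = 5 - 64/5 = -39/5 ≈ -7.8000)
o*d = -669/2*(-39/5) = 26091/10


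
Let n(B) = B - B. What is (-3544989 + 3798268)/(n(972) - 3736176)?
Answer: -253279/3736176 ≈ -0.067791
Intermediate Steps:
n(B) = 0
(-3544989 + 3798268)/(n(972) - 3736176) = (-3544989 + 3798268)/(0 - 3736176) = 253279/(-3736176) = 253279*(-1/3736176) = -253279/3736176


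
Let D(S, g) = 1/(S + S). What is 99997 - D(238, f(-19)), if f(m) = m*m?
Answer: 47598571/476 ≈ 99997.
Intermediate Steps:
f(m) = m**2
D(S, g) = 1/(2*S)
99997 - D(238, f(-19)) = 99997 - 1/(2*238) = 99997 - 1*1/476 = 99997 - 1/476 = 47598571/476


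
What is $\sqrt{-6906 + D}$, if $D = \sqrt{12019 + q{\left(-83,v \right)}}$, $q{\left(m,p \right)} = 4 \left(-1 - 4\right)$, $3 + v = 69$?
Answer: $\sqrt{-6906 + 13 \sqrt{71}} \approx 82.441 i$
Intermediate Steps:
$v = 66$ ($v = -3 + 69 = 66$)
$q{\left(m,p \right)} = -20$ ($q{\left(m,p \right)} = 4 \left(-5\right) = -20$)
$D = 13 \sqrt{71}$ ($D = \sqrt{12019 - 20} = \sqrt{11999} = 13 \sqrt{71} \approx 109.54$)
$\sqrt{-6906 + D} = \sqrt{-6906 + 13 \sqrt{71}}$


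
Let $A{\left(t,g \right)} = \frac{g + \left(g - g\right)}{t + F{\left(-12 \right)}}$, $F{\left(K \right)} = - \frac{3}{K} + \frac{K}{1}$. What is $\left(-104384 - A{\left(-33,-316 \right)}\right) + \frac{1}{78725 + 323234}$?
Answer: $- \frac{7511005873821}{71950661} \approx -1.0439 \cdot 10^{5}$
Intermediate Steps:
$F{\left(K \right)} = K - \frac{3}{K}$ ($F{\left(K \right)} = - \frac{3}{K} + K 1 = - \frac{3}{K} + K = K - \frac{3}{K}$)
$A{\left(t,g \right)} = \frac{g}{- \frac{47}{4} + t}$ ($A{\left(t,g \right)} = \frac{g + \left(g - g\right)}{t - \left(12 + \frac{3}{-12}\right)} = \frac{g + 0}{t - \frac{47}{4}} = \frac{g}{t + \left(-12 + \frac{1}{4}\right)} = \frac{g}{t - \frac{47}{4}} = \frac{g}{- \frac{47}{4} + t}$)
$\left(-104384 - A{\left(-33,-316 \right)}\right) + \frac{1}{78725 + 323234} = \left(-104384 - 4 \left(-316\right) \frac{1}{-47 + 4 \left(-33\right)}\right) + \frac{1}{78725 + 323234} = \left(-104384 - 4 \left(-316\right) \frac{1}{-47 - 132}\right) + \frac{1}{401959} = \left(-104384 - 4 \left(-316\right) \frac{1}{-179}\right) + \frac{1}{401959} = \left(-104384 - 4 \left(-316\right) \left(- \frac{1}{179}\right)\right) + \frac{1}{401959} = \left(-104384 - \frac{1264}{179}\right) + \frac{1}{401959} = - \frac{18686000}{179} + \frac{1}{401959} = - \frac{7511005873821}{71950661}$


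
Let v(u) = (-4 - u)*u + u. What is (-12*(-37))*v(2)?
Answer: -4440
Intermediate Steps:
v(u) = u + u*(-4 - u) (v(u) = u*(-4 - u) + u = u + u*(-4 - u))
(-12*(-37))*v(2) = (-12*(-37))*(-1*2*(3 + 2)) = 444*(-1*2*5) = 444*(-10) = -4440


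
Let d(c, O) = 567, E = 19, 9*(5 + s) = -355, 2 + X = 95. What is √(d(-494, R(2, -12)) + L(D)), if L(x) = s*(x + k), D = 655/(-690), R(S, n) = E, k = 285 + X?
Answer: I*√693760017/207 ≈ 127.24*I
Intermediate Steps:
X = 93 (X = -2 + 95 = 93)
s = -400/9 (s = -5 + (⅑)*(-355) = -5 - 355/9 = -400/9 ≈ -44.444)
k = 378 (k = 285 + 93 = 378)
R(S, n) = 19
D = -131/138 (D = 655*(-1/690) = -131/138 ≈ -0.94928)
L(x) = -16800 - 400*x/9 (L(x) = -400*(x + 378)/9 = -400*(378 + x)/9 = -16800 - 400*x/9)
√(d(-494, R(2, -12)) + L(D)) = √(567 + (-16800 - 400/9*(-131/138))) = √(567 + (-16800 + 26200/621)) = √(567 - 10406600/621) = √(-10054493/621) = I*√693760017/207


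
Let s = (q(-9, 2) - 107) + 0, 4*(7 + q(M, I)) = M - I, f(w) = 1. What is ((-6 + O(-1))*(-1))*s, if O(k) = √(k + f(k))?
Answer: -1401/2 ≈ -700.50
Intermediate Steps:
q(M, I) = -7 - I/4 + M/4 (q(M, I) = -7 + (M - I)/4 = -7 + (-I/4 + M/4) = -7 - I/4 + M/4)
O(k) = √(1 + k) (O(k) = √(k + 1) = √(1 + k))
s = -467/4 (s = ((-7 - ¼*2 + (¼)*(-9)) - 107) + 0 = ((-7 - ½ - 9/4) - 107) + 0 = (-39/4 - 107) + 0 = -467/4 + 0 = -467/4 ≈ -116.75)
((-6 + O(-1))*(-1))*s = ((-6 + √(1 - 1))*(-1))*(-467/4) = ((-6 + √0)*(-1))*(-467/4) = ((-6 + 0)*(-1))*(-467/4) = -6*(-1)*(-467/4) = 6*(-467/4) = -1401/2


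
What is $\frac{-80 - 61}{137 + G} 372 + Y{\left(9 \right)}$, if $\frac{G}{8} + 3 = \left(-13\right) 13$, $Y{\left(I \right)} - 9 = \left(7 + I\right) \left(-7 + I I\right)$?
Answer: $\frac{510193}{413} \approx 1235.3$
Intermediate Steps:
$Y{\left(I \right)} = 9 + \left(-7 + I^{2}\right) \left(7 + I\right)$ ($Y{\left(I \right)} = 9 + \left(7 + I\right) \left(-7 + I I\right) = 9 + \left(7 + I\right) \left(-7 + I^{2}\right) = 9 + \left(-7 + I^{2}\right) \left(7 + I\right)$)
$G = -1376$ ($G = -24 + 8 \left(\left(-13\right) 13\right) = -24 + 8 \left(-169\right) = -24 - 1352 = -1376$)
$\frac{-80 - 61}{137 + G} 372 + Y{\left(9 \right)} = \frac{-80 - 61}{137 - 1376} \cdot 372 + \left(-40 + 9^{3} - 63 + 7 \cdot 9^{2}\right) = - \frac{141}{-1239} \cdot 372 + \left(-40 + 729 - 63 + 7 \cdot 81\right) = \left(-141\right) \left(- \frac{1}{1239}\right) 372 + \left(-40 + 729 - 63 + 567\right) = \frac{47}{413} \cdot 372 + 1193 = \frac{17484}{413} + 1193 = \frac{510193}{413}$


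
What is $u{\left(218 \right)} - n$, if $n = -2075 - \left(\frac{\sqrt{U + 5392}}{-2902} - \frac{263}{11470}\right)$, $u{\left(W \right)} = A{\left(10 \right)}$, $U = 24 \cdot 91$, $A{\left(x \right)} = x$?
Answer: $\frac{23914687}{11470} - \frac{\sqrt{1894}}{1451} \approx 2084.9$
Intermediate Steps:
$U = 2184$
$u{\left(W \right)} = 10$
$n = - \frac{23799987}{11470} + \frac{\sqrt{1894}}{1451}$ ($n = -2075 - \left(\frac{\sqrt{2184 + 5392}}{-2902} - \frac{263}{11470}\right) = -2075 - \left(\sqrt{7576} \left(- \frac{1}{2902}\right) - \frac{263}{11470}\right) = -2075 - \left(2 \sqrt{1894} \left(- \frac{1}{2902}\right) - \frac{263}{11470}\right) = -2075 - \left(- \frac{\sqrt{1894}}{1451} - \frac{263}{11470}\right) = -2075 - \left(- \frac{263}{11470} - \frac{\sqrt{1894}}{1451}\right) = -2075 + \left(\frac{263}{11470} + \frac{\sqrt{1894}}{1451}\right) = - \frac{23799987}{11470} + \frac{\sqrt{1894}}{1451} \approx -2074.9$)
$u{\left(218 \right)} - n = 10 - \left(- \frac{23799987}{11470} + \frac{\sqrt{1894}}{1451}\right) = 10 + \left(\frac{23799987}{11470} - \frac{\sqrt{1894}}{1451}\right) = \frac{23914687}{11470} - \frac{\sqrt{1894}}{1451}$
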